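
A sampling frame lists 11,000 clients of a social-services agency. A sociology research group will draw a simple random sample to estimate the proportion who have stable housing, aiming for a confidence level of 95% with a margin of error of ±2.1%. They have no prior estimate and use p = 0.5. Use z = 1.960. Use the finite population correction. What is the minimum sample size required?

Unadjusted: n₀ = 1.960² × 0.50 × 0.50 / 0.021² ≈ 2177.78, so n₀ = 2178.
Finite population correction with N = 11,000: n = n₀ / (1 + (n₀−1)/N) = 2178 / (1 + 2177/11000) = 2178 / 1.1979 ≈ 1818.17.
Rounding up, n = 1819.

1819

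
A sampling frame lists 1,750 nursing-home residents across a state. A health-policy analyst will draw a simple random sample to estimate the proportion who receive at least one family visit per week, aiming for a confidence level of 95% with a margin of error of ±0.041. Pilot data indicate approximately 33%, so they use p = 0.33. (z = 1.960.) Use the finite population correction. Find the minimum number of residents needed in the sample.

393

Unadjusted: n₀ = 1.960² × 0.33 × 0.67 / 0.041² ≈ 505.28, so n₀ = 506.
Finite population correction with N = 1,750: n = n₀ / (1 + (n₀−1)/N) = 506 / (1 + 505/1750) = 506 / 1.2886 ≈ 392.68.
Rounding up, n = 393.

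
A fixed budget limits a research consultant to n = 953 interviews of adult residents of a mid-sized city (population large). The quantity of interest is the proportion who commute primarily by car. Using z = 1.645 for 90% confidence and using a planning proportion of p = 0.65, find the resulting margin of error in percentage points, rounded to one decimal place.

2.5

SE(p̂) = √[p(1−p)/n] = √[0.2275/953] = 0.01545.
E = z × SE = 1.645 × 0.01545 = 0.02542, or 2.5 percentage points.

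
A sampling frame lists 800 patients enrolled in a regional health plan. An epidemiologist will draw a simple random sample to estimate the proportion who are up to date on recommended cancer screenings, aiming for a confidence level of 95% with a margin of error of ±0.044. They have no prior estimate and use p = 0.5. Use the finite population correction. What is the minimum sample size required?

For 95% confidence, z = 1.960.
Unadjusted: n₀ = 1.960² × 0.50 × 0.50 / 0.044² ≈ 496.07, so n₀ = 497.
Finite population correction with N = 800: n = n₀ / (1 + (n₀−1)/N) = 497 / (1 + 496/800) = 497 / 1.6200 ≈ 306.79.
Rounding up, n = 307.

307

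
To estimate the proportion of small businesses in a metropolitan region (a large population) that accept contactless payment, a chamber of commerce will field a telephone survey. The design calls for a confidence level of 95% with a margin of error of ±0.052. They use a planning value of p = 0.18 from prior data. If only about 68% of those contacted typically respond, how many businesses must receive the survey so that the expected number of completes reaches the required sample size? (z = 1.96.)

Completed interviews needed: n₀ = 1.96² × 0.1476 / 0.052² ≈ 209.70 → 210.
At a 68% response rate, contacts needed = 210 / 0.68 ≈ 308.82 → 309.

309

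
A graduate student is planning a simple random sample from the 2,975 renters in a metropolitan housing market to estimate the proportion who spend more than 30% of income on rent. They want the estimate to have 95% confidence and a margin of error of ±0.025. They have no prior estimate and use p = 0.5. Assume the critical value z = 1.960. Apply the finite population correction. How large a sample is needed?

1014

Unadjusted: n₀ = 1.960² × 0.50 × 0.50 / 0.025² ≈ 1536.64, so n₀ = 1537.
Finite population correction with N = 2,975: n = n₀ / (1 + (n₀−1)/N) = 1537 / (1 + 1536/2975) = 1537 / 1.5163 ≈ 1013.65.
Rounding up, n = 1014.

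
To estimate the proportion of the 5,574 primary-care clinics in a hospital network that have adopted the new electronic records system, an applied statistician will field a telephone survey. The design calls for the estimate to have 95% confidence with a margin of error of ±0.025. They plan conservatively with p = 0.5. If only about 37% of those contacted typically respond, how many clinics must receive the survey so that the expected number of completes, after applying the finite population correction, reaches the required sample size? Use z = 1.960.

3257

Completed interviews needed (unadjusted): n₀ = 1.960² × 0.2500 / 0.025² ≈ 1536.64 → 1537.
FPC for N = 5,574: n = 1537 / (1 + 1536/5574) = 1537 / 1.2756 ≈ 1204.96 → 1205.
At a 37% response rate, contacts needed = 1205 / 0.37 ≈ 3256.76 → 3257.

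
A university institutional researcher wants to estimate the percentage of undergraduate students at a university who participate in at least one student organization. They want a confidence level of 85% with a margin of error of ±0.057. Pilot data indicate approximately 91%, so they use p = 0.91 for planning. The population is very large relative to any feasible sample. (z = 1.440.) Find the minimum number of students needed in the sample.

With p = 0.91, p(1−p) = 0.0819.
n = z²·p(1−p)/E² = 1.440² × 0.0819 / 0.057² = 2.0736 × 0.0819 / 0.003249 ≈ 52.27.
Rounding up gives n = 53.

53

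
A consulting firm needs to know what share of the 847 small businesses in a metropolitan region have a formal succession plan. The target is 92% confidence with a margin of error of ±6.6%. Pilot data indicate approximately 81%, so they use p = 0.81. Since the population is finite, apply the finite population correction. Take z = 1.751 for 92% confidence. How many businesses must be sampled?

97

Unadjusted: n₀ = 1.751² × 0.81 × 0.19 / 0.066² ≈ 108.32, so n₀ = 109.
Finite population correction with N = 847: n = n₀ / (1 + (n₀−1)/N) = 109 / (1 + 108/847) = 109 / 1.1275 ≈ 96.67.
Rounding up, n = 97.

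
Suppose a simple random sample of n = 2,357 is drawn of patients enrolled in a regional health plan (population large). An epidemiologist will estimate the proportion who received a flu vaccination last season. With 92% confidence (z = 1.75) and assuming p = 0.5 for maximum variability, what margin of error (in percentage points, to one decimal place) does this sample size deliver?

1.8

SE(p̂) = √[p(1−p)/n] = √[0.2500/2357] = 0.01030.
E = z × SE = 1.75 × 0.01030 = 0.01802, or 1.8 percentage points.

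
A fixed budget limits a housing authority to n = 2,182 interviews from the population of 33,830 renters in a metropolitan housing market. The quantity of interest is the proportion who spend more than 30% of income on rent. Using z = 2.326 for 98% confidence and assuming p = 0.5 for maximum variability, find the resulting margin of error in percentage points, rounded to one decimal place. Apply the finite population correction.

Finite-population factor: (N−n)/(N−1) = (33830−2182)/(33830−1) = 0.9355.
SE(p̂) = √[p(1−p)/n · (N−n)/(N−1)] = √[0.2500/2182 × 0.9355] = 0.01035.
E = z × SE = 2.326 × 0.01035 = 0.02408 ≈ 2.4 percentage points.

2.4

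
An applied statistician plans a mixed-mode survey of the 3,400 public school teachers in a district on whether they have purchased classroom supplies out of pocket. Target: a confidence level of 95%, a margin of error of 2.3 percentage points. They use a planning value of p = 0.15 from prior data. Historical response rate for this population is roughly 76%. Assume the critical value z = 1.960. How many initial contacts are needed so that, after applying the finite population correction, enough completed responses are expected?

958

Completed interviews needed (unadjusted): n₀ = 1.960² × 0.1275 / 0.023² ≈ 925.91 → 926.
FPC for N = 3,400: n = 926 / (1 + 925/3400) = 926 / 1.2721 ≈ 727.95 → 728.
At a 76% response rate, contacts needed = 728 / 0.76 ≈ 957.89 → 958.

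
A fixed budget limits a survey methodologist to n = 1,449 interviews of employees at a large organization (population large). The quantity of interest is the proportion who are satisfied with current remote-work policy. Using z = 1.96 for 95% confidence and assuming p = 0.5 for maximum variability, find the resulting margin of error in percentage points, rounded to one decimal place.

SE(p̂) = √[p(1−p)/n] = √[0.2500/1449] = 0.01314.
E = z × SE = 1.96 × 0.01314 = 0.02574, or 2.6 percentage points.

2.6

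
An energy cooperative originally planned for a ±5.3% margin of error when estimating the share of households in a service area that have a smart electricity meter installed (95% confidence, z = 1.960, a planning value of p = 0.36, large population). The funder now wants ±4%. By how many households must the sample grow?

At ±5.3%: n = 1.960² × 0.2304 / 0.053² ≈ 315.10 → 316.
At ±4%: n = 1.960² × 0.2304 / 0.040² ≈ 553.19 → 554.
Additional respondents: 554 − 316 = 238.

238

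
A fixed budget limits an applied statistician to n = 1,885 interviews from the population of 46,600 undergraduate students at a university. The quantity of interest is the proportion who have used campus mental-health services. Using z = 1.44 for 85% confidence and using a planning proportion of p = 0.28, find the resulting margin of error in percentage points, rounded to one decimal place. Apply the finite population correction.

Finite-population factor: (N−n)/(N−1) = (46600−1885)/(46600−1) = 0.9596.
SE(p̂) = √[p(1−p)/n · (N−n)/(N−1)] = √[0.2016/1885 × 0.9596] = 0.01013.
E = z × SE = 1.44 × 0.01013 = 0.01459 ≈ 1.5 percentage points.

1.5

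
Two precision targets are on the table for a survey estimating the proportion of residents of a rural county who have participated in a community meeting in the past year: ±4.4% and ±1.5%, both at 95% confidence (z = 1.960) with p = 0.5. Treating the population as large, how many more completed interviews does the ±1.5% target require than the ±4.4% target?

At ±4.4%: n = 1.960² × 0.2500 / 0.044² ≈ 496.07 → 497.
At ±1.5%: n = 1.960² × 0.2500 / 0.015² ≈ 4268.44 → 4269.
Additional respondents: 4269 − 497 = 3772.

3772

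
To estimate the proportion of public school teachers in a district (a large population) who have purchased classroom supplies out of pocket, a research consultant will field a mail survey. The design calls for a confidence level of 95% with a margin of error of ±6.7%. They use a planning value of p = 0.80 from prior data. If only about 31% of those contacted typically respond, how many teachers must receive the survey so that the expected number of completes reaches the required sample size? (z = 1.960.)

Completed interviews needed: n₀ = 1.960² × 0.1600 / 0.067² ≈ 136.92 → 137.
At a 31% response rate, contacts needed = 137 / 0.31 ≈ 441.94 → 442.

442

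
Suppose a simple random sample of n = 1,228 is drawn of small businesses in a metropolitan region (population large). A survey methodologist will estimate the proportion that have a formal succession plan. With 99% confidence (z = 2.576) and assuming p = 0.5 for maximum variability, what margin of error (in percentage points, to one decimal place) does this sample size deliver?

3.7

SE(p̂) = √[p(1−p)/n] = √[0.2500/1228] = 0.01427.
E = z × SE = 2.576 × 0.01427 = 0.03676, or 3.7 percentage points.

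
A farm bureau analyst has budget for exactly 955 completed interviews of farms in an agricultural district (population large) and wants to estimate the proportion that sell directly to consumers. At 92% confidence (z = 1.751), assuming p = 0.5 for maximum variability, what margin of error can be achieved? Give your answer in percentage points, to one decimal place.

SE(p̂) = √[p(1−p)/n] = √[0.2500/955] = 0.01618.
E = z × SE = 1.751 × 0.01618 = 0.02833, or 2.8 percentage points.

2.8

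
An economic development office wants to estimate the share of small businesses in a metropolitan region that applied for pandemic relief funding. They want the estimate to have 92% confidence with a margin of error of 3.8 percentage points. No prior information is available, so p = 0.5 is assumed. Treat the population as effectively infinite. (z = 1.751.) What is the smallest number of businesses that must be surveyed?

531

With p = 0.5, p(1−p) = 0.25.
n = z²·p(1−p)/E² = 1.751² × 0.2500 / 0.038² = 3.0660 × 0.2500 / 0.001444 ≈ 530.82.
Rounding up gives n = 531.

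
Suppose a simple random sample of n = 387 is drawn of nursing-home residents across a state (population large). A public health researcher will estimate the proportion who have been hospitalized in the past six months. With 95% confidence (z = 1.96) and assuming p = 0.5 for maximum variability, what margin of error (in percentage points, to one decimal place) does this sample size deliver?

SE(p̂) = √[p(1−p)/n] = √[0.2500/387] = 0.02542.
E = z × SE = 1.96 × 0.02542 = 0.04982, or 5.0 percentage points.

5.0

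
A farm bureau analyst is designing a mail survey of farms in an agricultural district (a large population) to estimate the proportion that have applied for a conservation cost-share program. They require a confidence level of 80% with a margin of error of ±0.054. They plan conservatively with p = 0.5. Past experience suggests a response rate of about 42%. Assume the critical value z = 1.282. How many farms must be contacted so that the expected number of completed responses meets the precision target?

336

Completed interviews needed: n₀ = 1.282² × 0.2500 / 0.054² ≈ 140.91 → 141.
At a 42% response rate, contacts needed = 141 / 0.42 ≈ 335.71 → 336.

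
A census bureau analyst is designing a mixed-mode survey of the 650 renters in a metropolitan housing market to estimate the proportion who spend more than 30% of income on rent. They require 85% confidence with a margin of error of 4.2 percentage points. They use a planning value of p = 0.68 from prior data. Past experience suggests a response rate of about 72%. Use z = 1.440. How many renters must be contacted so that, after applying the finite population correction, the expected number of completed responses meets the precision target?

Completed interviews needed (unadjusted): n₀ = 1.440² × 0.2176 / 0.042² ≈ 255.79 → 256.
FPC for N = 650: n = 256 / (1 + 255/650) = 256 / 1.3923 ≈ 183.87 → 184.
At a 72% response rate, contacts needed = 184 / 0.72 ≈ 255.56 → 256.

256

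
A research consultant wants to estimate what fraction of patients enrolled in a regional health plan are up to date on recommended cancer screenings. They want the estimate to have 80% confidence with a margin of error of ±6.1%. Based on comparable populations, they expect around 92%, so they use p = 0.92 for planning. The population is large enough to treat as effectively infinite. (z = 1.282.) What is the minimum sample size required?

33

With p = 0.92, p(1−p) = 0.0736.
n = z²·p(1−p)/E² = 1.282² × 0.0736 / 0.061² = 1.6435 × 0.0736 / 0.003721 ≈ 32.51.
Rounding up gives n = 33.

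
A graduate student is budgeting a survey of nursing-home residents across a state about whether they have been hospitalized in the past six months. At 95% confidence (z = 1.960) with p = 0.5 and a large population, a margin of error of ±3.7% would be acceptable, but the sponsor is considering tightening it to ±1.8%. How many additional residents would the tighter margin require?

At ±3.7%: n = 1.960² × 0.2500 / 0.037² ≈ 701.53 → 702.
At ±1.8%: n = 1.960² × 0.2500 / 0.018² ≈ 2964.20 → 2965.
Additional respondents: 2965 − 702 = 2263.

2263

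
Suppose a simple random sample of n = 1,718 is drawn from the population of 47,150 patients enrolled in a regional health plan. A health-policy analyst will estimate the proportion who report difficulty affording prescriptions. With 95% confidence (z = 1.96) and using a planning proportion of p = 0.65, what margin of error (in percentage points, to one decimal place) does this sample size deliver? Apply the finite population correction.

2.2

Finite-population factor: (N−n)/(N−1) = (47150−1718)/(47150−1) = 0.9636.
SE(p̂) = √[p(1−p)/n · (N−n)/(N−1)] = √[0.2275/1718 × 0.9636] = 0.01130.
E = z × SE = 1.96 × 0.01130 = 0.02214 ≈ 2.2 percentage points.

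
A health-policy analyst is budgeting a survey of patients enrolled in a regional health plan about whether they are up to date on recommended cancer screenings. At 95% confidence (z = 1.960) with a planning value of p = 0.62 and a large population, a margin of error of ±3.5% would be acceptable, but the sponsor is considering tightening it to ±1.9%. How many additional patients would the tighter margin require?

At ±3.5%: n = 1.960² × 0.2356 / 0.035² ≈ 738.84 → 739.
At ±1.9%: n = 1.960² × 0.2356 / 0.019² ≈ 2507.15 → 2508.
Additional respondents: 2508 − 739 = 1769.

1769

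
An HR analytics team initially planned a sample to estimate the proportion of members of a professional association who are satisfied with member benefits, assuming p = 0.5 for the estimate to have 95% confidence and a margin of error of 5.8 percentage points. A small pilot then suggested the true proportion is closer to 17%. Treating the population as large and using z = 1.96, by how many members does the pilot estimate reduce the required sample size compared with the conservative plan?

Conservative (p = 0.5): n = 1.96² × 0.25 / 0.058² ≈ 285.49 → 286.
Using p = 0.17: p(1−p) = 0.1411, so n = 1.96² × 0.1411 / 0.058² ≈ 161.13 → 162.
Reduction: 286 − 162 = 124.

124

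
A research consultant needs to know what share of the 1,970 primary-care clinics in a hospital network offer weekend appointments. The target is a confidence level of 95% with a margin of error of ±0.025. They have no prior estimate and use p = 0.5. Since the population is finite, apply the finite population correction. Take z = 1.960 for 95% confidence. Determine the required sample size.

864

Unadjusted: n₀ = 1.960² × 0.50 × 0.50 / 0.025² ≈ 1536.64, so n₀ = 1537.
Finite population correction with N = 1,970: n = n₀ / (1 + (n₀−1)/N) = 1537 / (1 + 1536/1970) = 1537 / 1.7797 ≈ 863.63.
Rounding up, n = 864.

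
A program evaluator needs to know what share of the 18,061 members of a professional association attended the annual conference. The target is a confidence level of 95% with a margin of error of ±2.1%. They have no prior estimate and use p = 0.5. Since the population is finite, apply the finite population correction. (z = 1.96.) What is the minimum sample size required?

1944

Unadjusted: n₀ = 1.96² × 0.50 × 0.50 / 0.021² ≈ 2177.78, so n₀ = 2178.
Finite population correction with N = 18,061: n = n₀ / (1 + (n₀−1)/N) = 2178 / (1 + 2177/18061) = 2178 / 1.1205 ≈ 1943.71.
Rounding up, n = 1944.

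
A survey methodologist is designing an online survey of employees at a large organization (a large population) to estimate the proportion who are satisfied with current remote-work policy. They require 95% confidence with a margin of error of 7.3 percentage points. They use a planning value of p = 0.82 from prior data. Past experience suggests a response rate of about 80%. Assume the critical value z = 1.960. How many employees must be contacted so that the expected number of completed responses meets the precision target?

Completed interviews needed: n₀ = 1.960² × 0.1476 / 0.073² ≈ 106.40 → 107.
At an 80% response rate, contacts needed = 107 / 0.80 ≈ 133.75 → 134.

134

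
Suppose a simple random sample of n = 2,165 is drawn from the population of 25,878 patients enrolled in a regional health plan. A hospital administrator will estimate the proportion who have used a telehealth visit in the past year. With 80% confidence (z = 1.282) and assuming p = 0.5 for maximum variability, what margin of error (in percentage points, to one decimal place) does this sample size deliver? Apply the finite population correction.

1.3

Finite-population factor: (N−n)/(N−1) = (25878−2165)/(25878−1) = 0.9164.
SE(p̂) = √[p(1−p)/n · (N−n)/(N−1)] = √[0.2500/2165 × 0.9164] = 0.01029.
E = z × SE = 1.282 × 0.01029 = 0.01319 ≈ 1.3 percentage points.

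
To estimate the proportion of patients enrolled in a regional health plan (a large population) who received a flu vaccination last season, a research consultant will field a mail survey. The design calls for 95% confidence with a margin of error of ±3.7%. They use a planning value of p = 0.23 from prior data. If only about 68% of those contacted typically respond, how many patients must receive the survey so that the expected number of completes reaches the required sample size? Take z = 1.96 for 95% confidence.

Completed interviews needed: n₀ = 1.96² × 0.1771 / 0.037² ≈ 496.97 → 497.
At a 68% response rate, contacts needed = 497 / 0.68 ≈ 730.88 → 731.

731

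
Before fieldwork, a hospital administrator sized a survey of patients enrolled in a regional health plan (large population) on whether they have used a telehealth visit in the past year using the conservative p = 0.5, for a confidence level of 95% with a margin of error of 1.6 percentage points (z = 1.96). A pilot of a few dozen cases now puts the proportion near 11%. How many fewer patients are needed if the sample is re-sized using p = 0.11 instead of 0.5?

2282

Conservative (p = 0.5): n = 1.96² × 0.25 / 0.016² ≈ 3751.56 → 3752.
Using p = 0.11: p(1−p) = 0.0979, so n = 1.96² × 0.0979 / 0.016² ≈ 1469.11 → 1470.
Reduction: 3752 − 1470 = 2282.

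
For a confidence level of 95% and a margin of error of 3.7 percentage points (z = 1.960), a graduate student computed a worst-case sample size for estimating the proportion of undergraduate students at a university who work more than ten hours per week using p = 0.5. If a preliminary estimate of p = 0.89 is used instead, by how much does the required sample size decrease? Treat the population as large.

427

Conservative (p = 0.5): n = 1.960² × 0.25 / 0.037² ≈ 701.53 → 702.
Using p = 0.89: p(1−p) = 0.0979, so n = 1.960² × 0.0979 / 0.037² ≈ 274.72 → 275.
Reduction: 702 − 275 = 427.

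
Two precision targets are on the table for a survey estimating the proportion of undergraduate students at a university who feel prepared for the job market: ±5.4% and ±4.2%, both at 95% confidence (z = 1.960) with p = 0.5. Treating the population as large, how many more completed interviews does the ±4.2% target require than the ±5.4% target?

At ±5.4%: n = 1.960² × 0.2500 / 0.054² ≈ 329.36 → 330.
At ±4.2%: n = 1.960² × 0.2500 / 0.042² ≈ 544.44 → 545.
Additional respondents: 545 − 330 = 215.

215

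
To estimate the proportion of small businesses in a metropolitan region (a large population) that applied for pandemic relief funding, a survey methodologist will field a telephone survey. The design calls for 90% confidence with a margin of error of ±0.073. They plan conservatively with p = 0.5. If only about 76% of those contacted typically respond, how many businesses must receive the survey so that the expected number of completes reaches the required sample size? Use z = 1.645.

Completed interviews needed: n₀ = 1.645² × 0.2500 / 0.073² ≈ 126.95 → 127.
At a 76% response rate, contacts needed = 127 / 0.76 ≈ 167.11 → 168.

168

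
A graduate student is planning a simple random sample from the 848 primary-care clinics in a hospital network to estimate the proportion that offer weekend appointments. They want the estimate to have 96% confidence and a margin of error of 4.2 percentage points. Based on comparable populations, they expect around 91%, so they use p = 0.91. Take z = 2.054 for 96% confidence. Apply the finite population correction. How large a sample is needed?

Unadjusted: n₀ = 2.054² × 0.91 × 0.09 / 0.042² ≈ 195.88, so n₀ = 196.
Finite population correction with N = 848: n = n₀ / (1 + (n₀−1)/N) = 196 / (1 + 195/848) = 196 / 1.2300 ≈ 159.36.
Rounding up, n = 160.

160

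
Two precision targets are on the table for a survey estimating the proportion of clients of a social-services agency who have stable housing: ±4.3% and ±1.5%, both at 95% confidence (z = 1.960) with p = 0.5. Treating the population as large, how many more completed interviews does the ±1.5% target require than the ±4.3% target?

3749

At ±4.3%: n = 1.960² × 0.2500 / 0.043² ≈ 519.42 → 520.
At ±1.5%: n = 1.960² × 0.2500 / 0.015² ≈ 4268.44 → 4269.
Additional respondents: 4269 − 520 = 3749.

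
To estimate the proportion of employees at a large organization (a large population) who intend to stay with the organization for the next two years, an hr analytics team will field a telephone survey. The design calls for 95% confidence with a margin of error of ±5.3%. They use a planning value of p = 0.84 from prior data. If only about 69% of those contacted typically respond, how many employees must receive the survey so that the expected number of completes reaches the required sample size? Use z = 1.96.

Completed interviews needed: n₀ = 1.96² × 0.1344 / 0.053² ≈ 183.81 → 184.
At a 69% response rate, contacts needed = 184 / 0.69 ≈ 266.67 → 267.

267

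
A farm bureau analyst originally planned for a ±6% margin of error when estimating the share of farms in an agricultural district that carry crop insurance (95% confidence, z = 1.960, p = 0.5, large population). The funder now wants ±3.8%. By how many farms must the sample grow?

399

At ±6%: n = 1.960² × 0.2500 / 0.060² ≈ 266.78 → 267.
At ±3.8%: n = 1.960² × 0.2500 / 0.038² ≈ 665.10 → 666.
Additional respondents: 666 − 267 = 399.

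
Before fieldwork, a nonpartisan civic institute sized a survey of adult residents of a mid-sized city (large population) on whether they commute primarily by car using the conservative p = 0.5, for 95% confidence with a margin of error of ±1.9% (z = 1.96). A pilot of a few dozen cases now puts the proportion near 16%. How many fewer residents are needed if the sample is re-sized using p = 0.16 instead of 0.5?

1230

Conservative (p = 0.5): n = 1.96² × 0.25 / 0.019² ≈ 2660.39 → 2661.
Using p = 0.16: p(1−p) = 0.1344, so n = 1.96² × 0.1344 / 0.019² ≈ 1430.22 → 1431.
Reduction: 2661 − 1431 = 1230.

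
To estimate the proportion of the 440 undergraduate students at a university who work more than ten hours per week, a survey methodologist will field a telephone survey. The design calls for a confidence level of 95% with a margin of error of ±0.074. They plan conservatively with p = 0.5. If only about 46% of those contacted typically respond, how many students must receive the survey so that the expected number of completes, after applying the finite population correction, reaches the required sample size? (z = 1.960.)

274

Completed interviews needed (unadjusted): n₀ = 1.960² × 0.2500 / 0.074² ≈ 175.38 → 176.
FPC for N = 440: n = 176 / (1 + 175/440) = 176 / 1.3977 ≈ 125.92 → 126.
At a 46% response rate, contacts needed = 126 / 0.46 ≈ 273.91 → 274.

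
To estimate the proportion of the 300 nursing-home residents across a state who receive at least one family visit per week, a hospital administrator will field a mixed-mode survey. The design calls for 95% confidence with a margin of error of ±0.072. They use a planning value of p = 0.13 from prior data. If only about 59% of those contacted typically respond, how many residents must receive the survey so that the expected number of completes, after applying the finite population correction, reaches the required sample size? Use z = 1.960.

112

Completed interviews needed (unadjusted): n₀ = 1.960² × 0.1131 / 0.072² ≈ 83.81 → 84.
FPC for N = 300: n = 84 / (1 + 83/300) = 84 / 1.2767 ≈ 65.80 → 66.
At a 59% response rate, contacts needed = 66 / 0.59 ≈ 111.86 → 112.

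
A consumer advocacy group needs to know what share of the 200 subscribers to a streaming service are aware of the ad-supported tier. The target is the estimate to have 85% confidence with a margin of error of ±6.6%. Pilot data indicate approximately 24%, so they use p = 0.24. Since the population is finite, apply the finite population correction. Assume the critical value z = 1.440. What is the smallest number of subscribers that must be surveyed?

Unadjusted: n₀ = 1.440² × 0.24 × 0.76 / 0.066² ≈ 86.83, so n₀ = 87.
Finite population correction with N = 200: n = n₀ / (1 + (n₀−1)/N) = 87 / (1 + 86/200) = 87 / 1.4300 ≈ 60.84.
Rounding up, n = 61.

61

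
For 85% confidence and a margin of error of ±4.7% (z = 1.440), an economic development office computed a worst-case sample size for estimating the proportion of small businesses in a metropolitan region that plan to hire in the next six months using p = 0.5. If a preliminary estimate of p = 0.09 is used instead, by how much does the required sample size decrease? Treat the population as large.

Conservative (p = 0.5): n = 1.440² × 0.25 / 0.047² ≈ 234.68 → 235.
Using p = 0.09: p(1−p) = 0.0819, so n = 1.440² × 0.0819 / 0.047² ≈ 76.88 → 77.
Reduction: 235 − 77 = 158.

158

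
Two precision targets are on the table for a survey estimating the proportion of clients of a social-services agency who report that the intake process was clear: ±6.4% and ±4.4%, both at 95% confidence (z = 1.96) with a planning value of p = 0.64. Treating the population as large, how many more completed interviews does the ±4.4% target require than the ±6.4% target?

241

At ±6.4%: n = 1.96² × 0.2304 / 0.064² ≈ 216.09 → 217.
At ±4.4%: n = 1.96² × 0.2304 / 0.044² ≈ 457.18 → 458.
Additional respondents: 458 − 217 = 241.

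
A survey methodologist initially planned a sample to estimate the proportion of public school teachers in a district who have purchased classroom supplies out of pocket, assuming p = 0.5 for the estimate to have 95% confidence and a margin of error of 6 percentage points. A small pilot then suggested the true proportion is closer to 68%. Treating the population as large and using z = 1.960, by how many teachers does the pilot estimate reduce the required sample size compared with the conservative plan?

34

Conservative (p = 0.5): n = 1.960² × 0.25 / 0.060² ≈ 266.78 → 267.
Using p = 0.68: p(1−p) = 0.2176, so n = 1.960² × 0.2176 / 0.060² ≈ 232.20 → 233.
Reduction: 267 − 233 = 34.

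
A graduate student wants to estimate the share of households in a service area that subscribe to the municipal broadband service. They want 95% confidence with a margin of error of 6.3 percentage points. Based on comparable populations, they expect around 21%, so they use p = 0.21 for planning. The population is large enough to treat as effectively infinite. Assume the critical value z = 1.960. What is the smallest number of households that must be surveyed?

161

With p = 0.21, p(1−p) = 0.1659.
n = z²·p(1−p)/E² = 1.960² × 0.1659 / 0.063² = 3.8416 × 0.1659 / 0.003969 ≈ 160.57.
Rounding up gives n = 161.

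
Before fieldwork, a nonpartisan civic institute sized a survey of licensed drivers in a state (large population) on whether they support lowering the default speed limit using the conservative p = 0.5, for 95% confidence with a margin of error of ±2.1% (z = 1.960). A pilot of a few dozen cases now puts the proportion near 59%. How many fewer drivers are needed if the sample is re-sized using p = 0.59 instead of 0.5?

Conservative (p = 0.5): n = 1.960² × 0.25 / 0.021² ≈ 2177.78 → 2178.
Using p = 0.59: p(1−p) = 0.2419, so n = 1.960² × 0.2419 / 0.021² ≈ 2107.22 → 2108.
Reduction: 2178 − 2108 = 70.

70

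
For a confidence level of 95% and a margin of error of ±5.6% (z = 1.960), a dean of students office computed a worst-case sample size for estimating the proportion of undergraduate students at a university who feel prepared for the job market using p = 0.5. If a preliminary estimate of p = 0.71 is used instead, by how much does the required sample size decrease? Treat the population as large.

54

Conservative (p = 0.5): n = 1.960² × 0.25 / 0.056² ≈ 306.25 → 307.
Using p = 0.71: p(1−p) = 0.2059, so n = 1.960² × 0.2059 / 0.056² ≈ 252.23 → 253.
Reduction: 307 − 253 = 54.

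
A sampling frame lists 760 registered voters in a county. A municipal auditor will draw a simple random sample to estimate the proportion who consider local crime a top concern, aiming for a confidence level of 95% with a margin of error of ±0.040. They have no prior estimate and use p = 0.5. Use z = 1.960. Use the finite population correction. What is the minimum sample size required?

Unadjusted: n₀ = 1.960² × 0.50 × 0.50 / 0.040² ≈ 600.25, so n₀ = 601.
Finite population correction with N = 760: n = n₀ / (1 + (n₀−1)/N) = 601 / (1 + 600/760) = 601 / 1.7895 ≈ 335.85.
Rounding up, n = 336.

336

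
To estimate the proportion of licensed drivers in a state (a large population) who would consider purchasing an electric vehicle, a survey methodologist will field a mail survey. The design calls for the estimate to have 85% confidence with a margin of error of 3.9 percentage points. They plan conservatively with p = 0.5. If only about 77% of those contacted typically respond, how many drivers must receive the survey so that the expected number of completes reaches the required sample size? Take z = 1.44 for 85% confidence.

443

Completed interviews needed: n₀ = 1.44² × 0.2500 / 0.039² ≈ 340.83 → 341.
At a 77% response rate, contacts needed = 341 / 0.77 ≈ 442.86 → 443.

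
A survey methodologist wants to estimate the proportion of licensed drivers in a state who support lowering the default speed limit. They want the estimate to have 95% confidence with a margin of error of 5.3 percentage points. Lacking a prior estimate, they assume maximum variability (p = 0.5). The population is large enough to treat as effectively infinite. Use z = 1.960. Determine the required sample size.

With p = 0.5, p(1−p) = 0.25.
n = z²·p(1−p)/E² = 1.960² × 0.2500 / 0.053² = 3.8416 × 0.2500 / 0.002809 ≈ 341.90.
Rounding up gives n = 342.

342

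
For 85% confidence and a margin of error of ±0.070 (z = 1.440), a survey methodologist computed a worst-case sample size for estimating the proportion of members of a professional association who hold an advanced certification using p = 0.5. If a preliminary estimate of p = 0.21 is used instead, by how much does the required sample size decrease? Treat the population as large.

Conservative (p = 0.5): n = 1.440² × 0.25 / 0.070² ≈ 105.80 → 106.
Using p = 0.21: p(1−p) = 0.1659, so n = 1.440² × 0.1659 / 0.070² ≈ 70.21 → 71.
Reduction: 106 − 71 = 35.

35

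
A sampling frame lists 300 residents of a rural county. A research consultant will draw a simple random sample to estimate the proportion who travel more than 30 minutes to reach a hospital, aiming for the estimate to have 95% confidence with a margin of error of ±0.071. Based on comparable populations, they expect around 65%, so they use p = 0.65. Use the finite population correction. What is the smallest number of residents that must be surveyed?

For 95% confidence, z = 1.96.
Unadjusted: n₀ = 1.96² × 0.65 × 0.35 / 0.071² ≈ 173.37, so n₀ = 174.
Finite population correction with N = 300: n = n₀ / (1 + (n₀−1)/N) = 174 / (1 + 173/300) = 174 / 1.5767 ≈ 110.36.
Rounding up, n = 111.

111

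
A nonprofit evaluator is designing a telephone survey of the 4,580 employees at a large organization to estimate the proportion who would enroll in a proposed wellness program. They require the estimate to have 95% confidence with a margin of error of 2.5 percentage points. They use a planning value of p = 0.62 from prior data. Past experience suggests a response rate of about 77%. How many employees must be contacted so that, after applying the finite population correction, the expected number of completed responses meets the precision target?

For 95% confidence, z = 1.96.
Completed interviews needed (unadjusted): n₀ = 1.96² × 0.2356 / 0.025² ≈ 1448.13 → 1449.
FPC for N = 4,580: n = 1449 / (1 + 1448/4580) = 1449 / 1.3162 ≈ 1100.93 → 1101.
At a 77% response rate, contacts needed = 1101 / 0.77 ≈ 1429.87 → 1430.

1430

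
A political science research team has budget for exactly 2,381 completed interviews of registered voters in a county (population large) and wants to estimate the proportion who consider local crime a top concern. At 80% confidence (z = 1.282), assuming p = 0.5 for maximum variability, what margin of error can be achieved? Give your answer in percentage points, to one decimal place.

1.3

SE(p̂) = √[p(1−p)/n] = √[0.2500/2381] = 0.01025.
E = z × SE = 1.282 × 0.01025 = 0.01314, or 1.3 percentage points.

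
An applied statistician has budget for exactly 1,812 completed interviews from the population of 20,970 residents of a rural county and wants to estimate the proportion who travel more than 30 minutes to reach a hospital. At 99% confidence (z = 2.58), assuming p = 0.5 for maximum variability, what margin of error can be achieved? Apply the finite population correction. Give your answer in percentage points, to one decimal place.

Finite-population factor: (N−n)/(N−1) = (20970−1812)/(20970−1) = 0.9136.
SE(p̂) = √[p(1−p)/n · (N−n)/(N−1)] = √[0.2500/1812 × 0.9136] = 0.01123.
E = z × SE = 2.58 × 0.01123 = 0.02897 ≈ 2.9 percentage points.

2.9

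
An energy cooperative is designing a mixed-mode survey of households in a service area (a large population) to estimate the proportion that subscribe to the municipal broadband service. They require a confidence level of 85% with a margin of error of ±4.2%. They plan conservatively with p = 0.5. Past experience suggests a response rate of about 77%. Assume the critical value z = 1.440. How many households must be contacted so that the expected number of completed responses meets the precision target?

Completed interviews needed: n₀ = 1.440² × 0.2500 / 0.042² ≈ 293.88 → 294.
At a 77% response rate, contacts needed = 294 / 0.77 ≈ 381.82 → 382.

382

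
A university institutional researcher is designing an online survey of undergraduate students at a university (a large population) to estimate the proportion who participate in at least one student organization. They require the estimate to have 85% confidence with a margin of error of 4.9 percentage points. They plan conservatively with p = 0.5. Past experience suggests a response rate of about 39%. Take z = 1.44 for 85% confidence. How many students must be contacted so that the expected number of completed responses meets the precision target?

554

Completed interviews needed: n₀ = 1.44² × 0.2500 / 0.049² ≈ 215.91 → 216.
At a 39% response rate, contacts needed = 216 / 0.39 ≈ 553.85 → 554.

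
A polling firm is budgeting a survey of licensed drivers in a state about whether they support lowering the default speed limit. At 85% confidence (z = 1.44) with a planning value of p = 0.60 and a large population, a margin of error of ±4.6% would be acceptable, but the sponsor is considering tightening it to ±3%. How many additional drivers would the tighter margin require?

317

At ±4.6%: n = 1.44² × 0.2400 / 0.046² ≈ 235.19 → 236.
At ±3%: n = 1.44² × 0.2400 / 0.030² ≈ 552.96 → 553.
Additional respondents: 553 − 236 = 317.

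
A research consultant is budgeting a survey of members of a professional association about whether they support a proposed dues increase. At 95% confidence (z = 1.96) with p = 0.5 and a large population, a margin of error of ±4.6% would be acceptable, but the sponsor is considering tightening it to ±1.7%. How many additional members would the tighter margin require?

At ±4.6%: n = 1.96² × 0.2500 / 0.046² ≈ 453.88 → 454.
At ±1.7%: n = 1.96² × 0.2500 / 0.017² ≈ 3323.18 → 3324.
Additional respondents: 3324 − 454 = 2870.

2870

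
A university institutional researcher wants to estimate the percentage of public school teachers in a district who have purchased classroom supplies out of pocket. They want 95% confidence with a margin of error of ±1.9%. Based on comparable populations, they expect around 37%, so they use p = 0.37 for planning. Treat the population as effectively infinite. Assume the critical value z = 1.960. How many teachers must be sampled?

2481

With p = 0.37, p(1−p) = 0.2331.
n = z²·p(1−p)/E² = 1.960² × 0.2331 / 0.019² = 3.8416 × 0.2331 / 0.000361 ≈ 2480.55.
Rounding up gives n = 2481.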